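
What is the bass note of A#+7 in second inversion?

E##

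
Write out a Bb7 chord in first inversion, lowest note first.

D F Ab Bb

In root position, Bb7 is Bb–D–F–Ab.
First inversion puts the third (D) in the bass.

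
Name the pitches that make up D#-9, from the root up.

D♯, F♯, A♯, C♯, E♯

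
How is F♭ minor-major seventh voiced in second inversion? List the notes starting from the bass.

C-flat  E-flat  F-flat  A-double-flat

F♭ minor-major seventh = F-flat–A-double-flat–C-flat–E-flat; second inversion → fifth (C-flat) lowest.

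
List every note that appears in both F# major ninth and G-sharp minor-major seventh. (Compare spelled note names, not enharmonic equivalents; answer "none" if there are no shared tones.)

G-sharp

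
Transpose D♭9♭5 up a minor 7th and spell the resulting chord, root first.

Cb  Eb  Gbb  Bbb  Db

Db up a minor 7th → Cb. New chord: Cb dominant ninth flat five.
- root: Cb
- major 3rd: Eb
- diminished 5th: Gbb
- minor 7th: Bbb
- major 9th: Db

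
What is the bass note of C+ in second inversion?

G#

C+ = C–E–G#. Second inversion → fifth in the bass = G#.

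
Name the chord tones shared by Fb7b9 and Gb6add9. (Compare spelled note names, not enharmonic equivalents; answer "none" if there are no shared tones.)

Ab

Fb7b9 = Fb, Ab, Cb, Ebb, Gbb.
Gb6add9 = Gb, Bb, Db, Eb, Ab.
Shared: Ab.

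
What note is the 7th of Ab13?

Gb

Ab13 is built on Ab; its 7th is a minor 7th above the root.
A seventh above A uses the letter G, and the minor 7th above Ab is Gb.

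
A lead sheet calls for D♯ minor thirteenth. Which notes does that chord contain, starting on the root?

D#  F#  A#  C#  E#  G#  B#

D♯ minor thirteenth is a minor thirteenth built on D#.
root → D#
3rd (minor 3rd) → F#
5th (perfect 5th) → A#
7th (minor 7th) → C#
9th (major 9th) → E#
11th (perfect 11th) → G#
13th (major 13th) → B#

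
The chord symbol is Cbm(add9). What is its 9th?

D♭

Root of Cbm(add9) = C♭. The 9th is a major 9th: C♭ up a major 9th → D♭.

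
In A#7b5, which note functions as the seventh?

Root of A#7b5 = A♯. The 7th is a minor 7th: A♯ up a minor 7th → G♯.

G♯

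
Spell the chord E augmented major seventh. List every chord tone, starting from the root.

E, G♯, B♯, D♯

E augmented major seventh: augmented major seventh on E.
Root: E
Major 3rd (3rd): G♯
Augmented 5th (5th): B♯
Major 7th (7th): D♯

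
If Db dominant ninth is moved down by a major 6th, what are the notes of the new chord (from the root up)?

D♭ down a major 6th → F♭. New chord: F♭ dominant ninth.
root → F♭
3rd (major 3rd) → A♭
5th (perfect 5th) → C♭
7th (minor 7th) → E𝄫
9th (major 9th) → G♭

F♭, A♭, C♭, E𝄫, G♭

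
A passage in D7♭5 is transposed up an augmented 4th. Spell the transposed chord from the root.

G#, B#, D, F#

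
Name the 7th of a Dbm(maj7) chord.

C

Root of Dbm(maj7) = D♭. The 7th is a major 7th: D♭ up a major 7th → C.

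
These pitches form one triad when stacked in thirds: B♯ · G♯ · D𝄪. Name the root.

G♯

Arranged so that each adjacent pair is a third by letter name: G♯ – B♯ – D𝄪.
The bottom of that stack, G♯, is the root (this is G♯ augmented triad).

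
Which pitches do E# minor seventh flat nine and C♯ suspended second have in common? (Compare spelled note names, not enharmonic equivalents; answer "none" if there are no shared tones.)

E# minor seventh flat nine: E-sharp G-sharp B-sharp D-sharp F-sharp
C♯ suspended second: C-sharp D-sharp G-sharp
Common to both → G-sharp, D-sharp.

G-sharp D-sharp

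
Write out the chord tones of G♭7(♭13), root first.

Gb, Bb, Db, Fb, Ebb

G♭7(♭13) is a dominant seventh flat thirteen built on Gb.
- root: Gb
- major 3rd: Bb
- perfect 5th: Db
- minor 7th: Fb
- minor 13th: Ebb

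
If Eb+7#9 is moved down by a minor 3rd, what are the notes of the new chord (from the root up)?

A minor 3rd down from E♭ is C, so the new chord is C dominant seventh sharp nine sharp five.
Root: C
Major 3rd (3rd): E
Augmented 5th (5th): G♯
Minor 7th (7th): B♭
Augmented 9th (9th): D♯

C, E, G♯, B♭, D♯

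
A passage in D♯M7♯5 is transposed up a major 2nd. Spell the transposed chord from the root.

A major 2nd up from D♯ is E♯, so the new chord is E♯ augmented major seventh.
- root: E♯
- major 3rd: G𝄪
- augmented 5th: B𝄪
- major 7th: D𝄪

E♯, G𝄪, B𝄪, D𝄪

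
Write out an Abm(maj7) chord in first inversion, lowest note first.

Cb Eb G Ab

Abm(maj7) = Ab–Cb–Eb–G; first inversion → third (Cb) lowest.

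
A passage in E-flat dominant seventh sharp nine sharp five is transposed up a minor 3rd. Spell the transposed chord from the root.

G-flat B-flat D F-flat A

Transposed root: E-flat → G-flat (minor 3rd up). So we spell G-flat dominant seventh sharp nine sharp five:
root → G-flat
3rd (major 3rd) → B-flat
5th (augmented 5th) → D
7th (minor 7th) → F-flat
9th (augmented 9th) → A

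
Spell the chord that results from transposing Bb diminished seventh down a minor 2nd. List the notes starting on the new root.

A C Eb Gb

Bb down a minor 2nd → A. New chord: A diminished seventh.
- root: A
- minor 3rd: C
- diminished 5th: Eb
- diminished 7th: Gb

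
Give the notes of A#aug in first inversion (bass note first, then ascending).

In root position, A#aug is A#–C##–E##.
First inversion puts the third (C##) in the bass.

C## E## A#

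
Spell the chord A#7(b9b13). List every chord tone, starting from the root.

A#7(b9b13): dominant seventh flat nine flat thirteen on A♯.
- root: A♯
- major 3rd: C𝄪
- perfect 5th: E♯
- minor 7th: G♯
- minor 9th: B
- minor 13th: F♯

A♯, C𝄪, E♯, G♯, B, F♯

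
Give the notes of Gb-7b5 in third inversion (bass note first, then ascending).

Fb, Gb, Bbb, Dbb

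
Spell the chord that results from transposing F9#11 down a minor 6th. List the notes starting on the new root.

Transposed root: F → A (minor 6th down). So we spell A dominant ninth sharp eleven:
- root: A
- major 3rd: C♯
- perfect 5th: E
- minor 7th: G
- major 9th: B
- augmented 11th: D♯

A C♯ E G B D♯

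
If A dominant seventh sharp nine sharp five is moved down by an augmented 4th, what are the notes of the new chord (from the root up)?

E-flat G B D-flat F-sharp

A down an augmented 4th → E-flat. New chord: E-flat dominant seventh sharp nine sharp five.
root → E-flat
3rd (major 3rd) → G
5th (augmented 5th) → B
7th (minor 7th) → D-flat
9th (augmented 9th) → F-sharp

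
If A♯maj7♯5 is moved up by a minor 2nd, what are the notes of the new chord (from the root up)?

B, D#, F##, A#

A minor 2nd up from A# is B, so the new chord is B augmented major seventh.
- root: B
- major 3rd: D#
- augmented 5th: F##
- major 7th: A#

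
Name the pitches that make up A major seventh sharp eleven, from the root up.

A major seventh sharp eleven: major seventh sharp eleven on A.
- root: A
- major 3rd: C#
- perfect 5th: E
- major 7th: G#
- augmented 11th: D#

A, C#, E, G#, D#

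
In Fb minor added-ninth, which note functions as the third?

A-double-flat

Root of Fb minor added-ninth = F-flat. The 3rd is a minor 3rd: F-flat up a minor 3rd → A-double-flat.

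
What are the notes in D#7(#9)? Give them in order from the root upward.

D♯  F𝄪  A♯  C♯  E𝄪

D#7(#9) is a dominant seventh sharp nine built on D♯.
Root: D♯
Major 3rd (3rd): F𝄪
Perfect 5th (5th): A♯
Minor 7th (7th): C♯
Augmented 9th (9th): E𝄪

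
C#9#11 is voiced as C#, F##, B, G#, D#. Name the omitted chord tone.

E#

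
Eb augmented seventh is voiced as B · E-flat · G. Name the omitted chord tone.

D-flat

Eb augmented seventh = E-flat, G, B, D-flat. The voicing lacks the 7th (minor 7th), D-flat.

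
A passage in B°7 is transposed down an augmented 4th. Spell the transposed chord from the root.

Transposed root: B → F (augmented 4th down). So we spell F diminished seventh:
F — root
Ab — minor 3rd
Cb — diminished 5th
Ebb — diminished 7th

F – Ab – Cb – Ebb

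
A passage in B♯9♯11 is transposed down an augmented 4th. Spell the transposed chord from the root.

An augmented 4th down from B# is F#, so the new chord is F# dominant ninth sharp eleven.
root → F#
3rd (major 3rd) → A#
5th (perfect 5th) → C#
7th (minor 7th) → E
9th (major 9th) → G#
11th (augmented 11th) → B#

F#, A#, C#, E, G#, B#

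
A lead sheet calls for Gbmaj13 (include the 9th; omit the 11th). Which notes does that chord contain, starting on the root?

Gbmaj13 is a major thirteenth built on Gb.
root → Gb
3rd (major 3rd) → Bb
5th (perfect 5th) → Db
7th (major 7th) → F
9th (major 9th) → Ab
13th (major 13th) → Eb

Gb – Bb – Db – F – Ab – Eb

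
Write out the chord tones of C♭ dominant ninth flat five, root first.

C-flat  E-flat  G-double-flat  B-double-flat  D-flat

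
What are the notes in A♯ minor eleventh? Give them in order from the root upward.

A#, C#, E#, G#, B#, D#

Root A#, quality minor eleventh:
Root: A#
Minor 3rd (3rd): C#
Perfect 5th (5th): E#
Minor 7th (7th): G#
Major 9th (9th): B#
Perfect 11th (11th): D#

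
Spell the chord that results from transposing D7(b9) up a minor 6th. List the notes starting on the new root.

B♭ D F A♭ C♭

A minor 6th up from D is B♭, so the new chord is B♭ dominant seventh flat nine.
- root: B♭
- major 3rd: D
- perfect 5th: F
- minor 7th: A♭
- minor 9th: C♭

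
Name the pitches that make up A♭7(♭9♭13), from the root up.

A♭7(♭9♭13) is a dominant seventh flat nine flat thirteen built on A♭.
- root: A♭
- major 3rd: C
- perfect 5th: E♭
- minor 7th: G♭
- minor 9th: B𝄫
- minor 13th: F♭

A♭ – C – E♭ – G♭ – B𝄫 – F♭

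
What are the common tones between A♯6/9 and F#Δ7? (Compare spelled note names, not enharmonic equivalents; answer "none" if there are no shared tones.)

A# E#

A♯6/9: A# C## E# F## B#
F#Δ7: F# A# C# E#
Common to both → A#, E#.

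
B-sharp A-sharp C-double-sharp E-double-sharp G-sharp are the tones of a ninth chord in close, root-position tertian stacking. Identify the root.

Arranged so that each adjacent pair is a third by letter name: A-sharp – C-double-sharp – E-double-sharp – G-sharp – B-sharp.
The bottom of that stack, A-sharp, is the root (this is A-sharp dominant ninth sharp five).

A-sharp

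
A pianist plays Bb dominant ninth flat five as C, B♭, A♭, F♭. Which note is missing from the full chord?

The full Bb dominant ninth flat five chord is B♭, D, F♭, A♭, C.
Comparing with the voicing, the major 3rd (3rd) — D — is absent.

D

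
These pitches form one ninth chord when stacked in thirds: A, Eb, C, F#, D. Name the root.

D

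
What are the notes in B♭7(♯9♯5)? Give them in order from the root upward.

B♭7(♯9♯5): dominant seventh sharp nine sharp five on Bb.
- root: Bb
- major 3rd: D
- augmented 5th: F#
- minor 7th: Ab
- augmented 9th: C#

Bb, D, F#, Ab, C#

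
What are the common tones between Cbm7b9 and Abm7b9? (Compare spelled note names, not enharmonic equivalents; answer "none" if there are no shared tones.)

Cbm7b9 = Cb, Ebb, Gb, Bbb, Dbb.
Abm7b9 = Ab, Cb, Eb, Gb, Bbb.
Shared: Cb, Gb, Bbb.

Cb, Gb, Bbb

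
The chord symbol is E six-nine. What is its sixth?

C-sharp

Root of E six-nine = E. The 6th is a major 6th: E up a major 6th → C-sharp.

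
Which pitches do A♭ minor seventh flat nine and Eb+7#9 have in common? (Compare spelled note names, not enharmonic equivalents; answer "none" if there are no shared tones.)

A♭ minor seventh flat nine = Ab, Cb, Eb, Gb, Bbb.
Eb+7#9 = Eb, G, B, Db, F#.
Shared: Eb.

Eb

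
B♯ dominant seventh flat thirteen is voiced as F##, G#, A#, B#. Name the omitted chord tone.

The full B♯ dominant seventh flat thirteen chord is B#, D##, F##, A#, G#.
Comparing with the voicing, the major 3rd (3rd) — D## — is absent.

D##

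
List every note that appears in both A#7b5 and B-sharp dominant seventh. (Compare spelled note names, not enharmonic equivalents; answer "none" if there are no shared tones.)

A♯

A#7b5 = A♯, C𝄪, E, G♯.
B-sharp dominant seventh = B♯, D𝄪, F𝄪, A♯.
Shared: A♯.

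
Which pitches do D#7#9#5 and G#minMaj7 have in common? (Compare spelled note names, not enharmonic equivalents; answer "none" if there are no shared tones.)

D#7#9#5 = D♯, F𝄪, A𝄪, C♯, E𝄪.
G#minMaj7 = G♯, B, D♯, F𝄪.
Shared: D♯, F𝄪.

D♯, F𝄪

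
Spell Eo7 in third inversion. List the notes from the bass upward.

In root position, Eo7 is E–G–Bb–Db.
Third inversion puts the seventh (Db) in the bass.

Db  E  G  Bb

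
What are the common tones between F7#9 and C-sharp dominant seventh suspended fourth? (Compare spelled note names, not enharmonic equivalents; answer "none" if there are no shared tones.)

G#

F7#9 = F, A, C, Eb, G#.
C-sharp dominant seventh suspended fourth = C#, F#, G#, B.
Shared: G#.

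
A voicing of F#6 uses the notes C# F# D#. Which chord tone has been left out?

A#

The full F#6 chord is F#, A#, C#, D#.
Comparing with the voicing, the major 3rd (3rd) — A# — is absent.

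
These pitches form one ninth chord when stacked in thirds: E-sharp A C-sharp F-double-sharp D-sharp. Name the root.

Arranged so that each adjacent pair is a third by letter name: D-sharp – F-double-sharp – A – C-sharp – E-sharp.
The bottom of that stack, D-sharp, is the root (this is D-sharp dominant ninth flat five).

D-sharp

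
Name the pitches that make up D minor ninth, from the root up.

D F A C E

D minor ninth is a minor ninth built on D.
- root: D
- minor 3rd: F
- perfect 5th: A
- minor 7th: C
- major 9th: E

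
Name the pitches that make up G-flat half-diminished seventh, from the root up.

G-flat B-double-flat D-double-flat F-flat

Root G-flat, quality half-diminished seventh:
G-flat — root
B-double-flat — minor 3rd
D-double-flat — diminished 5th
F-flat — minor 7th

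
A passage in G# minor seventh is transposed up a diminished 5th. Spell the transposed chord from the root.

D F A C

G-sharp up a diminished 5th → D. New chord: D minor seventh.
D — root
F — minor 3rd
A — perfect 5th
C — minor 7th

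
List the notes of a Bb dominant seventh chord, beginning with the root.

Bb dominant seventh: dominant seventh on B-flat.
root → B-flat
3rd (major 3rd) → D
5th (perfect 5th) → F
7th (minor 7th) → A-flat

B-flat  D  F  A-flat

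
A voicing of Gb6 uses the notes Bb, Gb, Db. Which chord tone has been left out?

Gb6 = Gb, Bb, Db, Eb. The voicing lacks the 6th (major 6th), Eb.

Eb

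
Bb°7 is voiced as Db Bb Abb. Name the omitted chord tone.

Fb

Bb°7 = Bb, Db, Fb, Abb. The voicing lacks the 5th (diminished 5th), Fb.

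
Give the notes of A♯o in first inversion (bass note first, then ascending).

C# – E – A#

In root position, A♯o is A#–C#–E.
First inversion puts the third (C#) in the bass.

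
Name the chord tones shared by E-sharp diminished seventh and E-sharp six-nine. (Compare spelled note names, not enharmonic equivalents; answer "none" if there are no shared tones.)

E-sharp diminished seventh = E-sharp, G-sharp, B, D.
E-sharp six-nine = E-sharp, G-double-sharp, B-sharp, C-double-sharp, F-double-sharp.
Shared: E-sharp.

E-sharp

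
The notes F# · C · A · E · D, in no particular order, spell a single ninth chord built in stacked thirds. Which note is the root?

Stacking in thirds gives D – F# – A – C – E, so D is the root — D dominant ninth.

D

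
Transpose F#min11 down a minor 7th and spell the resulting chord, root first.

G# – B – D# – F# – A# – C#

Transposed root: F# → G# (minor 7th down). So we spell G# minor eleventh:
G# — root
B — minor 3rd
D# — perfect 5th
F# — minor 7th
A# — major 9th
C# — perfect 11th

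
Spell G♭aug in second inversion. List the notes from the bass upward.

G♭aug = G♭–B♭–D; second inversion → fifth (D) lowest.

D  G♭  B♭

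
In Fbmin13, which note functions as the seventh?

E𝄫

Root of Fbmin13 = F♭. The 7th is a minor 7th: F♭ up a minor 7th → E𝄫.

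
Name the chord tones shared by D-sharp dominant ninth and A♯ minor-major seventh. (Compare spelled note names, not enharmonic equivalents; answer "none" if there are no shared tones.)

A-sharp C-sharp E-sharp

D-sharp dominant ninth: D-sharp F-double-sharp A-sharp C-sharp E-sharp
A♯ minor-major seventh: A-sharp C-sharp E-sharp G-double-sharp
Common to both → A-sharp, C-sharp, E-sharp.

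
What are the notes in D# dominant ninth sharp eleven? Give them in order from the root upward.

D# dominant ninth sharp eleven is a dominant ninth sharp eleven built on D-sharp.
- root: D-sharp
- major 3rd: F-double-sharp
- perfect 5th: A-sharp
- minor 7th: C-sharp
- major 9th: E-sharp
- augmented 11th: G-double-sharp

D-sharp, F-double-sharp, A-sharp, C-sharp, E-sharp, G-double-sharp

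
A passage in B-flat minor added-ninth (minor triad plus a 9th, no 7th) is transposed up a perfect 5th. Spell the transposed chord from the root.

F – A-flat – C – G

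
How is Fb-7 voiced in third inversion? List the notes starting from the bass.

Ebb Fb Abb Cb

Fb-7 = Fb–Abb–Cb–Ebb; third inversion → seventh (Ebb) lowest.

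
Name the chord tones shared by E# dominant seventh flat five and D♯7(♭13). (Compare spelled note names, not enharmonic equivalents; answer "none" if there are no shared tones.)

E# dominant seventh flat five = E♯, G𝄪, B, D♯.
D♯7(♭13) = D♯, F𝄪, A♯, C♯, B.
Shared: B, D♯.

B – D♯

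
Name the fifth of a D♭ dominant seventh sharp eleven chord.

A♭

D♭ dominant seventh sharp eleven is built on D♭; its 5th is a perfect 5th above the root.
A fifth above D uses the letter A, and the perfect 5th above D♭ is A♭.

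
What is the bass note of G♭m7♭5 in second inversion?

Dbb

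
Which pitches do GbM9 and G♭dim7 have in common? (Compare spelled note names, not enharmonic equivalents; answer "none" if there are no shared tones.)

Gb

GbM9 = Gb, Bb, Db, F, Ab.
G♭dim7 = Gb, Bbb, Dbb, Fbb.
Shared: Gb.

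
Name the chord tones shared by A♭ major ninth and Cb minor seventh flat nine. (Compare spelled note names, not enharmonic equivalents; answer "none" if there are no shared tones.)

A♭ major ninth = A-flat, C, E-flat, G, B-flat.
Cb minor seventh flat nine = C-flat, E-double-flat, G-flat, B-double-flat, D-double-flat.
Shared: none.

none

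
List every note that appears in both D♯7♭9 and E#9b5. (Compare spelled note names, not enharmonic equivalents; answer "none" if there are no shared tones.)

D♯7♭9: D# F## A# C# E
E#9b5: E# G## B D# F##
Common to both → D#, F##.

D# – F##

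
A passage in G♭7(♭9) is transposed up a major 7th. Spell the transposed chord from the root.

A major 7th up from G♭ is F, so the new chord is F dominant seventh flat nine.
F — root
A — major 3rd
C — perfect 5th
E♭ — minor 7th
G♭ — minor 9th

F – A – C – E♭ – G♭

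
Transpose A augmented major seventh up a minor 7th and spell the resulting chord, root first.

A minor 7th up from A is G, so the new chord is G augmented major seventh.
- root: G
- major 3rd: B
- augmented 5th: D#
- major 7th: F#

G, B, D#, F#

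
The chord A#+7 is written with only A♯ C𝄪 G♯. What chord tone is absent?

The full A#+7 chord is A♯, C𝄪, E𝄪, G♯.
Comparing with the voicing, the augmented 5th (5th) — E𝄪 — is absent.

E𝄪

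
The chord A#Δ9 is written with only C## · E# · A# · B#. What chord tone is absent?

A#Δ9 = A#, C##, E#, G##, B#. The voicing lacks the 7th (major 7th), G##.

G##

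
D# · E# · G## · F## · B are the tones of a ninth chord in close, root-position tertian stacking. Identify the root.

E#

Stacking in thirds gives E# – G## – B – D# – F##, so E# is the root — E# dominant ninth flat five.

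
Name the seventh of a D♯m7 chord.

C#

D♯m7 is built on D#; its 7th is a minor 7th above the root.
A seventh above D uses the letter C, and the minor 7th above D# is C#.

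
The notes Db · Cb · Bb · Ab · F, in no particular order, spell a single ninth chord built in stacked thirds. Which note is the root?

Arranged so that each adjacent pair is a third by letter name: Bb – Db – F – Ab – Cb.
The bottom of that stack, Bb, is the root (this is Bb minor seventh flat nine).

Bb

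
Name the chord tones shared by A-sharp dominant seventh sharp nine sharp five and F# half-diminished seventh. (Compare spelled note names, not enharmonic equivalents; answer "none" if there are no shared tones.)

none

A-sharp dominant seventh sharp nine sharp five = A-sharp, C-double-sharp, E-double-sharp, G-sharp, B-double-sharp.
F# half-diminished seventh = F-sharp, A, C, E.
Shared: none.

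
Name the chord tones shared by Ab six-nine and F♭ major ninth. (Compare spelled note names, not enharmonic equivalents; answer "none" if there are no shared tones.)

Ab six-nine: A-flat C E-flat F B-flat
F♭ major ninth: F-flat A-flat C-flat E-flat G-flat
Common to both → A-flat, E-flat.

A-flat, E-flat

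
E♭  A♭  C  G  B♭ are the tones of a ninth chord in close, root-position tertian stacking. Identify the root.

A♭

Arranged so that each adjacent pair is a third by letter name: A♭ – C – E♭ – G – B♭.
The bottom of that stack, A♭, is the root (this is A♭ major ninth).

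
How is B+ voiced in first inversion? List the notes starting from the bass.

D♯  F𝄪  B

B+ = B–D♯–F𝄪; first inversion → third (D♯) lowest.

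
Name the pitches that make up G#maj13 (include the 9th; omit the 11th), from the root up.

G#, B#, D#, F##, A#, E#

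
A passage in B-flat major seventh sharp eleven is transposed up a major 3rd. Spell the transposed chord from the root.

Transposed root: Bb → D (major 3rd up). So we spell D major seventh sharp eleven:
root → D
3rd (major 3rd) → F#
5th (perfect 5th) → A
7th (major 7th) → C#
11th (augmented 11th) → G#

D, F#, A, C#, G#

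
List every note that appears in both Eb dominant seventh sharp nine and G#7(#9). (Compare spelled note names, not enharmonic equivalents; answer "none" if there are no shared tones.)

Eb dominant seventh sharp nine: Eb G Bb Db F#
G#7(#9): G# B# D# F# A##
Common to both → F#.

F#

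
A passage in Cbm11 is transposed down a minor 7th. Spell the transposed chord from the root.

Transposed root: Cb → Db (minor 7th down). So we spell Db minor eleventh:
- root: Db
- minor 3rd: Fb
- perfect 5th: Ab
- minor 7th: Cb
- major 9th: Eb
- perfect 11th: Gb

Db Fb Ab Cb Eb Gb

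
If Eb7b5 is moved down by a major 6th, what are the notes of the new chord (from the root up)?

E♭ down a major 6th → G♭. New chord: G♭ dominant seventh flat five.
root → G♭
3rd (major 3rd) → B♭
5th (diminished 5th) → D𝄫
7th (minor 7th) → F♭

G♭ – B♭ – D𝄫 – F♭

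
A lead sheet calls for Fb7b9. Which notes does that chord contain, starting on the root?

Fb, Ab, Cb, Ebb, Gbb

Fb7b9 is a dominant seventh flat nine built on Fb.
root → Fb
3rd (major 3rd) → Ab
5th (perfect 5th) → Cb
7th (minor 7th) → Ebb
9th (minor 9th) → Gbb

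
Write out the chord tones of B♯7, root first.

B#, D##, F##, A#

Root B#, quality dominant seventh:
Root: B#
Major 3rd (3rd): D##
Perfect 5th (5th): F##
Minor 7th (7th): A#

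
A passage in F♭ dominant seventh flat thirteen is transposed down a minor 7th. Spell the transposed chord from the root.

Fb down a minor 7th → Gb. New chord: Gb dominant seventh flat thirteen.
- root: Gb
- major 3rd: Bb
- perfect 5th: Db
- minor 7th: Fb
- minor 13th: Ebb

Gb, Bb, Db, Fb, Ebb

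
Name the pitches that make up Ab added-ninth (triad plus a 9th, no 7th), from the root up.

Ab added-ninth: added-ninth on A-flat.
A-flat — root
C — major 3rd
E-flat — perfect 5th
B-flat — major 9th

A-flat, C, E-flat, B-flat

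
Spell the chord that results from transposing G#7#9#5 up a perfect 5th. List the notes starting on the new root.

A perfect 5th up from G♯ is D♯, so the new chord is D♯ dominant seventh sharp nine sharp five.
root → D♯
3rd (major 3rd) → F𝄪
5th (augmented 5th) → A𝄪
7th (minor 7th) → C♯
9th (augmented 9th) → E𝄪

D♯  F𝄪  A𝄪  C♯  E𝄪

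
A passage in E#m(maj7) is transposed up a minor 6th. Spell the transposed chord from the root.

C# E G# B#

Transposed root: E# → C# (minor 6th up). So we spell C# minor-major seventh:
root → C#
3rd (minor 3rd) → E
5th (perfect 5th) → G#
7th (major 7th) → B#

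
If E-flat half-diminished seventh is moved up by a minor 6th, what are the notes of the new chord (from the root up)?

C-flat – E-double-flat – G-double-flat – B-double-flat

A minor 6th up from E-flat is C-flat, so the new chord is C-flat half-diminished seventh.
- root: C-flat
- minor 3rd: E-double-flat
- diminished 5th: G-double-flat
- minor 7th: B-double-flat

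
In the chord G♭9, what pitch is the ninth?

Ab

Root of G♭9 = Gb. The 9th is a major 9th: Gb up a major 9th → Ab.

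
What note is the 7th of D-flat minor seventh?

Cb

D-flat minor seventh is built on Db; its 7th is a minor 7th above the root.
A seventh above D uses the letter C, and the minor 7th above Db is Cb.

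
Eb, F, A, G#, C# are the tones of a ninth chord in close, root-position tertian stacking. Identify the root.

Stacking in thirds gives F – A – C# – Eb – G#, so F is the root — F dominant seventh sharp nine sharp five.

F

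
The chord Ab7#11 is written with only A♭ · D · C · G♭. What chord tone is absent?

Ab7#11 = A♭, C, E♭, G♭, D. The voicing lacks the 5th (perfect 5th), E♭.

E♭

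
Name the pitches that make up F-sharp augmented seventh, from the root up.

F♯, A♯, C𝄪, E

F-sharp augmented seventh is an augmented seventh built on F♯.
F♯ — root
A♯ — major 3rd
C𝄪 — augmented 5th
E — minor 7th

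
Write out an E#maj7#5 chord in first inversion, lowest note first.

G## – B## – D## – E#

In root position, E#maj7#5 is E#–G##–B##–D##.
First inversion puts the third (G##) in the bass.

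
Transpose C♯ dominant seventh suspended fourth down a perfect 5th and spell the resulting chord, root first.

F#  B  C#  E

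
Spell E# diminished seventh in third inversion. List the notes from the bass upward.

D E# G# B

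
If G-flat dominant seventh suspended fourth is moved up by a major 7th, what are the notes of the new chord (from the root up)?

F, B♭, C, E♭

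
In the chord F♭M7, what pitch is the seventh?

Root of F♭M7 = Fb. The 7th is a major 7th: Fb up a major 7th → Eb.

Eb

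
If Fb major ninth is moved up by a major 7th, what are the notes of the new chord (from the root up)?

E-flat, G, B-flat, D, F

A major 7th up from F-flat is E-flat, so the new chord is E-flat major ninth.
root → E-flat
3rd (major 3rd) → G
5th (perfect 5th) → B-flat
7th (major 7th) → D
9th (major 9th) → F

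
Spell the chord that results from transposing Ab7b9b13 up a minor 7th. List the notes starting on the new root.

Gb – Bb – Db – Fb – Abb – Ebb

Transposed root: Ab → Gb (minor 7th up). So we spell Gb dominant seventh flat nine flat thirteen:
Root: Gb
Major 3rd (3rd): Bb
Perfect 5th (5th): Db
Minor 7th (7th): Fb
Minor 9th (9th): Abb
Minor 13th (13th): Ebb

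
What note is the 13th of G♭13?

Root of G♭13 = Gb. The 13th is a major 13th: Gb up a major 13th → Eb.

Eb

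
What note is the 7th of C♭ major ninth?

Root of C♭ major ninth = C-flat. The 7th is a major 7th: C-flat up a major 7th → B-flat.

B-flat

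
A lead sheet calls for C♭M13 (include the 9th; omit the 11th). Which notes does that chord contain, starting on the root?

Cb – Eb – Gb – Bb – Db – Ab

C♭M13 is a major thirteenth built on Cb.
Root: Cb
Major 3rd (3rd): Eb
Perfect 5th (5th): Gb
Major 7th (7th): Bb
Major 9th (9th): Db
Major 13th (13th): Ab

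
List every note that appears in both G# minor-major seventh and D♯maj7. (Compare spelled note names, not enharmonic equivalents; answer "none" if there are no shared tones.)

G# minor-major seventh: G# B D# F##
D♯maj7: D# F## A# C##
Common to both → D#, F##.

D#  F##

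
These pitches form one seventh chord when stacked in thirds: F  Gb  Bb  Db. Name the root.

Gb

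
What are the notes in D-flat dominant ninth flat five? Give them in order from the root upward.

D-flat, F, A-double-flat, C-flat, E-flat

D-flat dominant ninth flat five: dominant ninth flat five on D-flat.
- root: D-flat
- major 3rd: F
- diminished 5th: A-double-flat
- minor 7th: C-flat
- major 9th: E-flat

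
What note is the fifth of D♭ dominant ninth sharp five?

D♭ dominant ninth sharp five is built on Db; its 5th is an augmented 5th above the root.
A fifth above D uses the letter A, and the augmented 5th above Db is A.

A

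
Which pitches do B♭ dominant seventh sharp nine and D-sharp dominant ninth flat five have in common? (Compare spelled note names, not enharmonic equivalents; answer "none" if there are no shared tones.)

C-sharp

B♭ dominant seventh sharp nine = B-flat, D, F, A-flat, C-sharp.
D-sharp dominant ninth flat five = D-sharp, F-double-sharp, A, C-sharp, E-sharp.
Shared: C-sharp.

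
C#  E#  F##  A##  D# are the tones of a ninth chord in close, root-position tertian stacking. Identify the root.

Arranged so that each adjacent pair is a third by letter name: D# – F## – A## – C# – E#.
The bottom of that stack, D#, is the root (this is D# dominant ninth sharp five).

D#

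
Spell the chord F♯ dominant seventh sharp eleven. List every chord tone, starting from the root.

F#, A#, C#, E, B#

F♯ dominant seventh sharp eleven: dominant seventh sharp eleven on F#.
- root: F#
- major 3rd: A#
- perfect 5th: C#
- minor 7th: E
- augmented 11th: B#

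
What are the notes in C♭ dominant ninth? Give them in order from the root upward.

Cb Eb Gb Bbb Db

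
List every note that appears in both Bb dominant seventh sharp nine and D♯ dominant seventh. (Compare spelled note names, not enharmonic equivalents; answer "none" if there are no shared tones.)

C-sharp

Bb dominant seventh sharp nine = B-flat, D, F, A-flat, C-sharp.
D♯ dominant seventh = D-sharp, F-double-sharp, A-sharp, C-sharp.
Shared: C-sharp.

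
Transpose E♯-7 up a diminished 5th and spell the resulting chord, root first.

B  D  F#  A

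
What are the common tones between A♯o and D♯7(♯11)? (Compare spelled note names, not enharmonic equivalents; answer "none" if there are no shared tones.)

A♯o: A# C# E
D♯7(♯11): D# F## A# C# G##
Common to both → A#, C#.

A# – C#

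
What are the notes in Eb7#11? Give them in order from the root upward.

E♭, G, B♭, D♭, A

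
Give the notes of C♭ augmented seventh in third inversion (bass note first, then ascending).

C♭ augmented seventh = C-flat–E-flat–G–B-double-flat; third inversion → seventh (B-double-flat) lowest.

B-double-flat, C-flat, E-flat, G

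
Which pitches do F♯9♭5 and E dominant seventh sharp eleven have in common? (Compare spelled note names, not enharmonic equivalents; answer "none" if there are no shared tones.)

F♯9♭5 = F#, A#, C, E, G#.
E dominant seventh sharp eleven = E, G#, B, D, A#.
Shared: A#, E, G#.

A#, E, G#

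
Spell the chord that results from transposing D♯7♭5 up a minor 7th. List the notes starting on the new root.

A minor 7th up from D# is C#, so the new chord is C# dominant seventh flat five.
root → C#
3rd (major 3rd) → E#
5th (diminished 5th) → G
7th (minor 7th) → B

C#, E#, G, B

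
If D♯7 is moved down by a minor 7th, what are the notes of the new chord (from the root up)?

A minor 7th down from D# is E#, so the new chord is E# dominant seventh.
Root: E#
Major 3rd (3rd): G##
Perfect 5th (5th): B#
Minor 7th (7th): D#

E#, G##, B#, D#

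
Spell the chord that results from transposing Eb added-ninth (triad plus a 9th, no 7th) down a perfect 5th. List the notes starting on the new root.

A-flat C E-flat B-flat

E-flat down a perfect 5th → A-flat. New chord: A-flat added-ninth.
root → A-flat
3rd (major 3rd) → C
5th (perfect 5th) → E-flat
9th (major 9th) → B-flat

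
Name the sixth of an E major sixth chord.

C#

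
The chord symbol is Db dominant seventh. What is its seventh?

Db dominant seventh is built on D-flat; its 7th is a minor 7th above the root.
A seventh above D uses the letter C, and the minor 7th above D-flat is C-flat.

C-flat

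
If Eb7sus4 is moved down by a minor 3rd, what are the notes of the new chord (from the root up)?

C – F – G – Bb

Eb down a minor 3rd → C. New chord: C dominant seventh suspended fourth.
- root: C
- perfect 4th: F
- perfect 5th: G
- minor 7th: Bb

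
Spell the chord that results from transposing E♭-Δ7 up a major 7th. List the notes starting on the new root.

Transposed root: Eb → D (major 7th up). So we spell D minor-major seventh:
D — root
F — minor 3rd
A — perfect 5th
C# — major 7th

D, F, A, C#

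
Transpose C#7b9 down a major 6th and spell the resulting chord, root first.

E, G#, B, D, F

C# down a major 6th → E. New chord: E dominant seventh flat nine.
Root: E
Major 3rd (3rd): G#
Perfect 5th (5th): B
Minor 7th (7th): D
Minor 9th (9th): F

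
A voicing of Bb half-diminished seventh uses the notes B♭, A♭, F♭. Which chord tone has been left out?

Bb half-diminished seventh = B♭, D♭, F♭, A♭. The voicing lacks the 3rd (minor 3rd), D♭.

D♭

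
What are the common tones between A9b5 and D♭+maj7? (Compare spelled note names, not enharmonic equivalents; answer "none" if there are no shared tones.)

A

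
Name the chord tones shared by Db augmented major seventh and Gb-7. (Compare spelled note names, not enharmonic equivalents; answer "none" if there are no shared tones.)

Db augmented major seventh: Db F A C
Gb-7: Gb Bbb Db Fb
Common to both → Db.

Db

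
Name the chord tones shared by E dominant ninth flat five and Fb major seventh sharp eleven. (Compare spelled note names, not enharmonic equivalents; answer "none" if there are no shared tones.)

Bb

E dominant ninth flat five: E G# Bb D F#
Fb major seventh sharp eleven: Fb Ab Cb Eb Bb
Common to both → Bb.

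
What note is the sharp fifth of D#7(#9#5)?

A𝄪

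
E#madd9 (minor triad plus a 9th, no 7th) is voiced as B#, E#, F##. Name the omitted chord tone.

E#madd9 = E#, G#, B#, F##. The voicing lacks the 3rd (minor 3rd), G#.

G#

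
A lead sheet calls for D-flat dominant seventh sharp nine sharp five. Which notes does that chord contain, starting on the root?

Db F A Cb E

D-flat dominant seventh sharp nine sharp five is a dominant seventh sharp nine sharp five built on Db.
root → Db
3rd (major 3rd) → F
5th (augmented 5th) → A
7th (minor 7th) → Cb
9th (augmented 9th) → E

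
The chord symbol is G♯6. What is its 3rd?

B#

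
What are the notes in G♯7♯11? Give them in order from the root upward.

G#, B#, D#, F#, C##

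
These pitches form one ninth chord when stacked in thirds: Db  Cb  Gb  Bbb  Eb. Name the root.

Cb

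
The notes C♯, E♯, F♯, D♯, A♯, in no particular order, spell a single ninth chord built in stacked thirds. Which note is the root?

D♯

Arranged so that each adjacent pair is a third by letter name: D♯ – F♯ – A♯ – C♯ – E♯.
The bottom of that stack, D♯, is the root (this is D♯ minor ninth).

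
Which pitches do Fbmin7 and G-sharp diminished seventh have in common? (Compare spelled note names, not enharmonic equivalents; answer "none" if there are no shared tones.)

Fbmin7 = Fb, Abb, Cb, Ebb.
G-sharp diminished seventh = G#, B, D, F.
Shared: none.

none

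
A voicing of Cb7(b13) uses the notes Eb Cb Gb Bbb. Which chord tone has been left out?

Abb

The full Cb7(b13) chord is Cb, Eb, Gb, Bbb, Abb.
Comparing with the voicing, the minor 13th (13th) — Abb — is absent.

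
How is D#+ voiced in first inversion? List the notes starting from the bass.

F##, A##, D#

In root position, D#+ is D#–F##–A##.
First inversion puts the third (F##) in the bass.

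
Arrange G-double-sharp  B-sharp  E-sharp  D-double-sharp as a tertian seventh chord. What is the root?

Stacking in thirds gives E-sharp – G-double-sharp – B-sharp – D-double-sharp, so E-sharp is the root — E-sharp major seventh.

E-sharp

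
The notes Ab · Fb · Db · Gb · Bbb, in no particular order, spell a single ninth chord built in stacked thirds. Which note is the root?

Gb

Arranged so that each adjacent pair is a third by letter name: Gb – Bbb – Db – Fb – Ab.
The bottom of that stack, Gb, is the root (this is Gb minor ninth).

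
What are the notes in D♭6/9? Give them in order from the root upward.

Db – F – Ab – Bb – Eb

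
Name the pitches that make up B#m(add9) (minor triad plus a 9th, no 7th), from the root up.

B#m(add9) is a minor added-ninth built on B#.
- root: B#
- minor 3rd: D#
- perfect 5th: F##
- major 9th: C##

B#, D#, F##, C##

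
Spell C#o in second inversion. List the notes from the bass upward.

C#o = C♯–E–G; second inversion → fifth (G) lowest.

G C♯ E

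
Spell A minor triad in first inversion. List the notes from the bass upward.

C – E – A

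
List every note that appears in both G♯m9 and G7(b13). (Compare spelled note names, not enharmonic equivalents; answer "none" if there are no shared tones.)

B

G♯m9 = G♯, B, D♯, F♯, A♯.
G7(b13) = G, B, D, F, E♭.
Shared: B.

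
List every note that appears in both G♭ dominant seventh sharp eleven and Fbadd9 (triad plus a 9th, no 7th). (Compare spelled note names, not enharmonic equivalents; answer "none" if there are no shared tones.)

Gb Fb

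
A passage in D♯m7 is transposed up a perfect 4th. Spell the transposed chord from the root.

G# – B – D# – F#

D# up a perfect 4th → G#. New chord: G# minor seventh.
- root: G#
- minor 3rd: B
- perfect 5th: D#
- minor 7th: F#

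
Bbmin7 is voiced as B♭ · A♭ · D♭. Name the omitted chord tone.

F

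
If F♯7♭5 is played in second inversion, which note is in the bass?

C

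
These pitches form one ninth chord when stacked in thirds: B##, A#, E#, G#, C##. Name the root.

A#

Stacking in thirds gives A# – C## – E# – G# – B##, so A# is the root — A# dominant seventh sharp nine.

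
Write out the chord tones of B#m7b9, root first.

B♯ D♯ F𝄪 A♯ C♯

Root B♯, quality minor seventh flat nine:
B♯ — root
D♯ — minor 3rd
F𝄪 — perfect 5th
A♯ — minor 7th
C♯ — minor 9th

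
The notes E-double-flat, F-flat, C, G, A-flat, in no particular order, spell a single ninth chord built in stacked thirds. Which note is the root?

Arranged so that each adjacent pair is a third by letter name: F-flat – A-flat – C – E-double-flat – G.
The bottom of that stack, F-flat, is the root (this is F-flat dominant seventh sharp nine sharp five).

F-flat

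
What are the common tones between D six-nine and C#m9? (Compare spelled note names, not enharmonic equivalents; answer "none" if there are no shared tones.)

D six-nine: D F# A B E
C#m9: C# E G# B D#
Common to both → B, E.

B  E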